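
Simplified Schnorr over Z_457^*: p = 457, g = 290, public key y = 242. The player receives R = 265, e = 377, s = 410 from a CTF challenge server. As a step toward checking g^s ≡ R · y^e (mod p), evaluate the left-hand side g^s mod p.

409

290^2 = 84100 ≡ 12
290^4 ≡ 12^2 = 144
290^8 ≡ 144^2 = 20736 ≡ 171
290^16 ≡ 171^2 = 29241 ≡ 450
290^32 ≡ 450^2 = 202500 ≡ 49
290^64 ≡ 49^2 = 2401 ≡ 116
290^128 ≡ 116^2 = 13456 ≡ 203
290^256 ≡ 203^2 = 41209 ≡ 79
410 = 256 + 128 + 16 + 8 + 2, so 290^410 ≡ 79·203·450·171·12 ≡ 409 (mod 457)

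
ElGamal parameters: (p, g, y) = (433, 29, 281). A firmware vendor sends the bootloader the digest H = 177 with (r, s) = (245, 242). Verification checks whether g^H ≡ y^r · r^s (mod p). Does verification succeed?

passes

Left side g^H mod p:
29^2 = 841 ≡ 408
29^4 ≡ 408^2 = 166464 ≡ 192
29^8 ≡ 192^2 = 36864 ≡ 59
29^16 ≡ 59^2 = 3481 ≡ 17
29^32 ≡ 17^2 = 289
29^64 ≡ 289^2 = 83521 ≡ 385
29^128 ≡ 385^2 = 148225 ≡ 139
177 = 128 + 32 + 16 + 1, so 29^177 ≡ 139·289·17·29 ≡ 182 (mod 433)
Right side y^r · r^s mod p:
281^2 = 78961 ≡ 155
281^4 ≡ 155^2 = 24025 ≡ 210
281^8 ≡ 210^2 = 44100 ≡ 367
281^16 ≡ 367^2 = 134689 ≡ 26
281^32 ≡ 26^2 = 676 ≡ 243
281^64 ≡ 243^2 = 59049 ≡ 161
281^128 ≡ 161^2 = 25921 ≡ 374
245 = 128 + 64 + 32 + 16 + 4 + 1, so 281^245 ≡ 374·161·243·26·210·281 ≡ 213 (mod 433)
245^2 = 60025 ≡ 271
245^4 ≡ 271^2 = 73441 ≡ 264
245^8 ≡ 264^2 = 69696 ≡ 416
245^16 ≡ 416^2 = 173056 ≡ 289
245^32 ≡ 289^2 = 83521 ≡ 385
245^64 ≡ 385^2 = 148225 ≡ 139
245^128 ≡ 139^2 = 19321 ≡ 269
242 = 128 + 64 + 32 + 16 + 2, so 245^242 ≡ 269·139·385·289·271 ≡ 381 (mod 433)
213·381 = 81153 ≡ 182 (mod 433)
182 ≡ 182 (mod 433), so the signature is genuine.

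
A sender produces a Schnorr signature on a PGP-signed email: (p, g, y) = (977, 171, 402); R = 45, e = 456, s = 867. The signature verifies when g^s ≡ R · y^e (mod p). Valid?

yes

g^s mod p:
171^867 mod 977 = 207
R · y^e mod p:
402^456 mod 977 = 200
45·200 = 9000 ≡ 207 (mod 977)
207 ≡ 207 (mod 977); signature holds.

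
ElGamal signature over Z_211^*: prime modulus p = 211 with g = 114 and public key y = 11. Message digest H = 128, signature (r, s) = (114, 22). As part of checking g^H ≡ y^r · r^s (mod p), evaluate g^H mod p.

13

114^2 = 12996 ≡ 125
114^4 ≡ 125^2 = 15625 ≡ 11
114^8 ≡ 11^2 = 121
114^16 ≡ 121^2 = 14641 ≡ 82
114^32 ≡ 82^2 = 6724 ≡ 183
114^64 ≡ 183^2 = 33489 ≡ 151
114^128 ≡ 151^2 = 22801 ≡ 13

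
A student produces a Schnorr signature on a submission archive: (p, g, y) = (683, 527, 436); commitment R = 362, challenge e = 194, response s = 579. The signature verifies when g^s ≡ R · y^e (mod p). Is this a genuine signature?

g^s mod p:
Squares mod 683: 527^1≡527, 527^2≡431, 527^4≡668, 527^8≡225, 527^16≡83, 527^32≡59, 527^64≡66, 527^128≡258, 527^256≡313, 527^512≡300
579 = 512 + 64 + 2 + 1, so 527^579 ≡ 300·66·431·527 ≡ 65 (mod 683)
R · y^e mod p:
Squares mod 683: 436^1≡436, 436^2≡222, 436^4≡108, 436^8≡53, 436^16≡77, 436^32≡465, 436^64≡397, 436^128≡519
194 = 128 + 64 + 2, so 436^194 ≡ 519·397·222 ≡ 353 (mod 683)
362·353 = 127786 ≡ 65 (mod 683)
65 ≡ 65 (mod 683); signature holds.

genuine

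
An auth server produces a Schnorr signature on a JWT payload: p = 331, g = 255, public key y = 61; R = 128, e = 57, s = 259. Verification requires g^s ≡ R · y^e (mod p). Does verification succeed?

fails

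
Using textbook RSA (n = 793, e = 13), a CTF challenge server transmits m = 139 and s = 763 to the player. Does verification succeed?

s^2 ≡ 763^2 = 582169 ≡ 107
s^4 ≡ 107^2 = 11449 ≡ 347
s^8 ≡ 347^2 = 120409 ≡ 666
13 = 8 + 4 + 1, so s^13 ≡ 666·347·763 ≡ 139 (mod 793)
s^13 mod 793 = 139 matches m.

passes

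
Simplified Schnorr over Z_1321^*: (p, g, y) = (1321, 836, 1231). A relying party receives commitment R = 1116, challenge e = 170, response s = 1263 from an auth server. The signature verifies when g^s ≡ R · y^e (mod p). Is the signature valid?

invalid

g^s mod p:
836^2 = 698896 ≡ 87
836^4 ≡ 87^2 = 7569 ≡ 964
836^8 ≡ 964^2 = 929296 ≡ 633
836^16 ≡ 633^2 = 400689 ≡ 426
836^32 ≡ 426^2 = 181476 ≡ 499
836^64 ≡ 499^2 = 249001 ≡ 653
836^128 ≡ 653^2 = 426409 ≡ 1047
836^256 ≡ 1047^2 = 1096209 ≡ 1100
836^512 ≡ 1100^2 = 1210000 ≡ 1285
836^1024 ≡ 1285^2 = 1651225 ≡ 1296
1263 = 1024 + 128 + 64 + 32 + 8 + 4 + 2 + 1, so 836^1263 ≡ 1296·1047·653·499·633·964·87·836 ≡ 759 (mod 1321)
R · y^e mod p:
1231^2 = 1515361 ≡ 174
1231^4 ≡ 174^2 = 30276 ≡ 1214
1231^8 ≡ 1214^2 = 1473796 ≡ 881
1231^16 ≡ 881^2 = 776161 ≡ 734
1231^32 ≡ 734^2 = 538756 ≡ 1109
1231^64 ≡ 1109^2 = 1229881 ≡ 30
1231^128 ≡ 30^2 = 900
170 = 128 + 32 + 8 + 2, so 1231^170 ≡ 900·1109·881·174 ≡ 938 (mod 1321)
1116·938 = 1046808 ≡ 576 (mod 1321)
759 ≠ 576; the check fails.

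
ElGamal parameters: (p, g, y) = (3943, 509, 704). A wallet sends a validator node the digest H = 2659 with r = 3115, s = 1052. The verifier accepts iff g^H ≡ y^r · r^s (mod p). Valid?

yes

Left side g^H mod p:
Squares mod 3943: 509^1≡509, 509^2≡2786, 509^4≡1972, 509^8≡986, 509^16≡2218, 509^32≡2603, 509^64≡1535, 509^128≡2254, 509^256≡1932, 509^512≡2546, 509^1024≡3767, 509^2048≡3375
2659 = 2048 + 512 + 64 + 32 + 2 + 1, so 509^2659 ≡ 3375·2546·1535·2603·2786·509 ≡ 2515 (mod 3943)
Right side y^r · r^s mod p:
Squares mod 3943: 704^1≡704, 704^2≡2741, 704^4≡1666, 704^8≡3627, 704^16≡1281, 704^32≡673, 704^64≡3427, 704^128≡2075, 704^256≡3812, 704^512≡1389, 704^1024≡1194, 704^2048≡2213
3115 = 2048 + 1024 + 32 + 8 + 2 + 1, so 704^3115 ≡ 2213·1194·673·3627·2741·704 ≡ 1277 (mod 3943)
Squares mod 3943: 3115^1≡3115, 3115^2≡3445, 3115^4≡3538, 3115^8≡2362, 3115^16≡3642, 3115^32≡3855, 3115^64≡3801, 3115^128≡449, 3115^256≡508, 3115^512≡1769, 3115^1024≡2562
1052 = 1024 + 16 + 8 + 4, so 3115^1052 ≡ 2562·3642·2362·3538 ≡ 1024 (mod 3943)
1277·1024 = 1307648 ≡ 2515 (mod 3943)
2515 ≡ 2515 (mod 3943), so the signature is genuine.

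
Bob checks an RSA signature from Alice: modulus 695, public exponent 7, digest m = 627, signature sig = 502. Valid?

sig^2 ≡ 502^2 = 252004 ≡ 414
sig^4 ≡ 414^2 = 171396 ≡ 426
7 = 4 + 2 + 1, so sig^7 ≡ 426·414·502 ≡ 68 (mod 695)
The recovered value 68 does not match the digest 627.

no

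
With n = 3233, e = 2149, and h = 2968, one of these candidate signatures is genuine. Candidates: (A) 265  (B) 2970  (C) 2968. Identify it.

Candidate A: Squares mod 3233: 265^1≡265, 265^2≡2332, 265^4≡318, 265^8≡901, 265^16≡318, 265^32≡901, 265^64≡318, 265^128≡901, 265^256≡318, 265^512≡901, 265^1024≡318, 265^2048≡901; 2149 = 2048 + 64 + 32 + 4 + 1, so 265^2149 ≡ 901·318·901·318·265 ≡ 265 (mod 3233)
Candidate B: Squares mod 3233: 2970^1≡2970, 2970^2≡1276, 2970^4≡1977, 2970^8≡3065, 2970^16≡2360, 2970^32≡2374, 2970^64≡757, 2970^128≡808, 2970^256≡3031, 2970^512≡2008, 2970^1024≡513, 2970^2048≡1296; 2149 = 2048 + 64 + 32 + 4 + 1, so 2970^2149 ≡ 1296·757·2374·1977·2970 ≡ 2282 (mod 3233)
Candidate C: Squares mod 3233: 2968^1≡2968, 2968^2≡2332, 2968^4≡318, 2968^8≡901, 2968^16≡318, 2968^32≡901, 2968^64≡318, 2968^128≡901, 2968^256≡318, 2968^512≡901, 2968^1024≡318, 2968^2048≡901; 2149 = 2048 + 64 + 32 + 4 + 1, so 2968^2149 ≡ 901·318·901·318·2968 ≡ 2968 (mod 3233)
  → matches h = 2968

C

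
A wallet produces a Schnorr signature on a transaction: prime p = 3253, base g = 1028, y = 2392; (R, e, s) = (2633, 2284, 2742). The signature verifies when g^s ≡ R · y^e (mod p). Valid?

no

g^s mod p:
Squares mod 3253: 1028^1≡1028, 1028^2≡2812, 1028^4≡2554, 1028^8≡651, 1028^16≡911, 1028^32≡406, 1028^64≡2186, 1028^128≡3192, 1028^256≡468, 1028^512≡1073, 1028^1024≡3020, 1028^2048≡2241
2742 = 2048 + 512 + 128 + 32 + 16 + 4 + 2, so 1028^2742 ≡ 2241·1073·3192·406·911·2554·2812 ≡ 900 (mod 3253)
R · y^e mod p:
Squares mod 3253: 2392^1≡2392, 2392^2≡2890, 2392^4≡1649, 2392^8≡2946, 2392^16≡3165, 2392^32≡1238, 2392^64≡481, 2392^128≡398, 2392^256≡2260, 2392^512≡390, 2392^1024≡2462, 2392^2048≡1105
2284 = 2048 + 128 + 64 + 32 + 8 + 4, so 2392^2284 ≡ 1105·398·481·1238·2946·1649 ≡ 1466 (mod 3253)
2633·1466 = 3859978 ≡ 1920 (mod 3253)
900 ≠ 1920; the check fails.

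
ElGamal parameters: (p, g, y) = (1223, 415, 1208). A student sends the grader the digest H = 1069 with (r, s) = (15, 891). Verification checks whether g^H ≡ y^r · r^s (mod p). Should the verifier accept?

reject

Left side g^H mod p:
415^2 = 172225 ≡ 1005
415^4 ≡ 1005^2 = 1010025 ≡ 1050
415^8 ≡ 1050^2 = 1102500 ≡ 577
415^16 ≡ 577^2 = 332929 ≡ 273
415^32 ≡ 273^2 = 74529 ≡ 1149
415^64 ≡ 1149^2 = 1320201 ≡ 584
415^128 ≡ 584^2 = 341056 ≡ 1062
415^256 ≡ 1062^2 = 1127844 ≡ 238
415^512 ≡ 238^2 = 56644 ≡ 386
415^1024 ≡ 386^2 = 148996 ≡ 1013
1069 = 1024 + 32 + 8 + 4 + 1, so 415^1069 ≡ 1013·1149·577·1050·415 ≡ 33 (mod 1223)
Right side y^r · r^s mod p:
1208^2 = 1459264 ≡ 225
1208^4 ≡ 225^2 = 50625 ≡ 482
1208^8 ≡ 482^2 = 232324 ≡ 1177
15 = 8 + 4 + 2 + 1, so 1208^15 ≡ 1177·482·225·1208 ≡ 22 (mod 1223)
15^2 = 225
15^4 ≡ 225^2 = 50625 ≡ 482
15^8 ≡ 482^2 = 232324 ≡ 1177
15^16 ≡ 1177^2 = 1385329 ≡ 893
15^32 ≡ 893^2 = 797449 ≡ 53
15^64 ≡ 53^2 = 2809 ≡ 363
15^128 ≡ 363^2 = 131769 ≡ 908
15^256 ≡ 908^2 = 824464 ≡ 162
15^512 ≡ 162^2 = 26244 ≡ 561
891 = 512 + 256 + 64 + 32 + 16 + 8 + 2 + 1, so 15^891 ≡ 561·162·363·53·893·1177·225·15 ≡ 293 (mod 1223)
22·293 = 6446 ≡ 331 (mod 1223)
33 ≠ 331, so verification fails.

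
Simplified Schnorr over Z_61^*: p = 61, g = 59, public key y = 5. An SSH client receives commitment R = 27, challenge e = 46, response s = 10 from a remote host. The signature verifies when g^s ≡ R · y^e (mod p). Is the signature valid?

valid

g^s mod p:
59^2 = 3481 ≡ 4
59^4 ≡ 4^2 = 16
59^8 ≡ 16^2 = 256 ≡ 12
10 = 8 + 2, so 59^10 ≡ 12·4 ≡ 48 (mod 61)
R · y^e mod p:
5^2 = 25
5^4 ≡ 25^2 = 625 ≡ 15
5^8 ≡ 15^2 = 225 ≡ 42
5^16 ≡ 42^2 = 1764 ≡ 56
5^32 ≡ 56^2 = 3136 ≡ 25
46 = 32 + 8 + 4 + 2, so 5^46 ≡ 25·42·15·25 ≡ 56 (mod 61)
27·56 = 1512 ≡ 48 (mod 61)
48 ≡ 48 (mod 61); signature holds.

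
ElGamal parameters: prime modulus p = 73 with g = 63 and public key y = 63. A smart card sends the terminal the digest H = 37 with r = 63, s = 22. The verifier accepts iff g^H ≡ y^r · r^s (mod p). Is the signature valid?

Left side g^H mod p:
63^2 = 3969 ≡ 27
63^4 ≡ 27^2 = 729 ≡ 72
63^8 ≡ 72^2 = 5184 ≡ 1
63^16 ≡ 1^2 = 1
63^32 ≡ 1^2 = 1
37 = 32 + 4 + 1, so 63^37 ≡ 1·72·63 ≡ 10 (mod 73)
Right side y^r · r^s mod p:
63^2 = 3969 ≡ 27
63^4 ≡ 27^2 = 729 ≡ 72
63^8 ≡ 72^2 = 5184 ≡ 1
63^16 ≡ 1^2 = 1
63^32 ≡ 1^2 = 1
63 = 32 + 16 + 8 + 4 + 2 + 1, so 63^63 ≡ 1·1·1·72·27·63 ≡ 51 (mod 73)
63^2 = 3969 ≡ 27
63^4 ≡ 27^2 = 729 ≡ 72
63^8 ≡ 72^2 = 5184 ≡ 1
63^16 ≡ 1^2 = 1
22 = 16 + 4 + 2, so 63^22 ≡ 1·72·27 ≡ 46 (mod 73)
51·46 = 2346 ≡ 10 (mod 73)
10 ≡ 10 (mod 73), so the signature is genuine.

valid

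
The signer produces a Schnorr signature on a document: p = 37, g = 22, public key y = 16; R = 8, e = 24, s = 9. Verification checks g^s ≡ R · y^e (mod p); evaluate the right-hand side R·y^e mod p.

6

16^24 mod 37 = 10
R · y^e ≡ 8·10 = 80 ≡ 6 (mod 37)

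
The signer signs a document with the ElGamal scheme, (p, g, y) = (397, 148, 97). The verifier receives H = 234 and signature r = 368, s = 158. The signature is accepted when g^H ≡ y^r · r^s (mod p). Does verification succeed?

passes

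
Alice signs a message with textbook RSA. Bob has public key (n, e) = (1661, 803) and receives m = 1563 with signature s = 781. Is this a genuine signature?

forged

s^2 ≡ 781^2 = 609961 ≡ 374
s^4 ≡ 374^2 = 139876 ≡ 352
s^8 ≡ 352^2 = 123904 ≡ 990
s^16 ≡ 990^2 = 980100 ≡ 110
s^32 ≡ 110^2 = 12100 ≡ 473
s^64 ≡ 473^2 = 223729 ≡ 1155
s^128 ≡ 1155^2 = 1334025 ≡ 242
s^256 ≡ 242^2 = 58564 ≡ 429
s^512 ≡ 429^2 = 184041 ≡ 1331
803 = 512 + 256 + 32 + 2 + 1, so s^803 ≡ 1331·429·473·374·781 ≡ 1419 (mod 1661)
1419 ≠ 1563, so verification fails.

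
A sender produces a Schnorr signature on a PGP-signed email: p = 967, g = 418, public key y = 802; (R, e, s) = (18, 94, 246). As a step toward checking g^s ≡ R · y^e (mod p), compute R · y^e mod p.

841

802^2 = 643204 ≡ 149
802^4 ≡ 149^2 = 22201 ≡ 927
802^8 ≡ 927^2 = 859329 ≡ 633
802^16 ≡ 633^2 = 400689 ≡ 351
802^32 ≡ 351^2 = 123201 ≡ 392
802^64 ≡ 392^2 = 153664 ≡ 878
94 = 64 + 16 + 8 + 4 + 2, so 802^94 ≡ 878·351·633·927·149 ≡ 960 (mod 967)
R · y^e ≡ 18·960 = 17280 ≡ 841 (mod 967)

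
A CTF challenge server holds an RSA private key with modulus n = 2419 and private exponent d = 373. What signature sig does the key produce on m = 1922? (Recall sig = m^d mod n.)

2339

Squares mod 2419: m^1≡1922, m^2≡271, m^4≡871, m^8≡1494, m^16≡1718, m^32≡344, m^64≡2224, m^128≡1740, m^256≡1431
373 = 256 + 64 + 32 + 16 + 4 + 1, so m^373 ≡ 1431·2224·344·1718·871·1922 ≡ 2339 (mod 2419)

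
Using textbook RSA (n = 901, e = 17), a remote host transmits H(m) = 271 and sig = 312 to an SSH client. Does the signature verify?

sig^2 ≡ 312^2 = 97344 ≡ 36
sig^4 ≡ 36^2 = 1296 ≡ 395
sig^8 ≡ 395^2 = 156025 ≡ 152
sig^16 ≡ 152^2 = 23104 ≡ 579
17 = 16 + 1, so sig^17 ≡ 579·312 ≡ 448 (mod 901)
448 ≠ 271, so verification fails.

does not verify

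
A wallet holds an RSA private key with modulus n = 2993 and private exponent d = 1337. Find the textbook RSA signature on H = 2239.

1384

H^2 ≡ 2239^2 = 5013121 ≡ 2839
H^4 ≡ 2839^2 = 8059921 ≡ 2765
H^8 ≡ 2765^2 = 7645225 ≡ 1103
H^16 ≡ 1103^2 = 1216609 ≡ 1451
H^32 ≡ 1451^2 = 2105401 ≡ 1322
H^64 ≡ 1322^2 = 1747684 ≡ 2765
H^128 ≡ 2765^2 = 7645225 ≡ 1103
H^256 ≡ 1103^2 = 1216609 ≡ 1451
H^512 ≡ 1451^2 = 2105401 ≡ 1322
H^1024 ≡ 1322^2 = 1747684 ≡ 2765
1337 = 1024 + 256 + 32 + 16 + 8 + 1, so H^1337 ≡ 2765·1451·1322·1451·1103·2239 ≡ 1384 (mod 2993)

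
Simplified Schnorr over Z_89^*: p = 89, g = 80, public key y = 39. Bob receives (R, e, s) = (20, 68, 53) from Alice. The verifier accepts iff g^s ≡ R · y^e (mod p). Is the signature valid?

valid

g^s mod p:
Squares mod 89: 80^1≡80, 80^2≡81, 80^4≡64, 80^8≡2, 80^16≡4, 80^32≡16
53 = 32 + 16 + 4 + 1, so 80^53 ≡ 16·4·64·80 ≡ 71 (mod 89)
R · y^e mod p:
Squares mod 89: 39^1≡39, 39^2≡8, 39^4≡64, 39^8≡2, 39^16≡4, 39^32≡16, 39^64≡78
68 = 64 + 4, so 39^68 ≡ 78·64 ≡ 8 (mod 89)
20·8 = 160 ≡ 71 (mod 89)
71 ≡ 71 (mod 89); signature holds.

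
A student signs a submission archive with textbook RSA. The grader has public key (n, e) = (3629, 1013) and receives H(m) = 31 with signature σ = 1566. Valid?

yes

σ^2 ≡ 1566^2 = 2452356 ≡ 2781
σ^4 ≡ 2781^2 = 7733961 ≡ 562
σ^8 ≡ 562^2 = 315844 ≡ 121
σ^16 ≡ 121^2 = 14641 ≡ 125
σ^32 ≡ 125^2 = 15625 ≡ 1109
σ^64 ≡ 1109^2 = 1229881 ≡ 3279
σ^128 ≡ 3279^2 = 10751841 ≡ 2743
σ^256 ≡ 2743^2 = 7524049 ≡ 1132
σ^512 ≡ 1132^2 = 1281424 ≡ 387
1013 = 512 + 256 + 128 + 64 + 32 + 16 + 4 + 1, so σ^1013 ≡ 387·1132·2743·3279·1109·125·562·1566 ≡ 31 (mod 3629)
Since 31 equals the digest 31, verification succeeds.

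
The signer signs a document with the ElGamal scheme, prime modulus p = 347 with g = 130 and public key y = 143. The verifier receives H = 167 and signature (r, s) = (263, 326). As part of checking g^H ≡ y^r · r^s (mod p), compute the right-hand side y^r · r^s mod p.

Squares mod 347: 143^1≡143, 143^2≡323, 143^4≡229, 143^8≡44, 143^16≡201, 143^32≡149, 143^64≡340, 143^128≡49, 143^256≡319
263 = 256 + 4 + 2 + 1, so 143^263 ≡ 319·229·323·143 ≡ 285 (mod 347)
Squares mod 347: 263^1≡263, 263^2≡116, 263^4≡270, 263^8≡30, 263^16≡206, 263^32≡102, 263^64≡341, 263^128≡36, 263^256≡255
326 = 256 + 64 + 4 + 2, so 263^326 ≡ 255·341·270·116 ≡ 59 (mod 347)
y^r · r^s ≡ 285·59 = 16815 ≡ 159 (mod 347)

159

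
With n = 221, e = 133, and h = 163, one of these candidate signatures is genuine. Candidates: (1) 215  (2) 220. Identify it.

1

Candidate 1: Squares mod 221: 215^1≡215, 215^2≡36, 215^4≡191, 215^8≡16, 215^16≡35, 215^32≡120, 215^64≡35, 215^128≡120; 133 = 128 + 4 + 1, so 215^133 ≡ 120·191·215 ≡ 163 (mod 221)
  → matches h = 163
Candidate 2: Squares mod 221: 220^1≡220, 220^2≡1, 220^4≡1, 220^8≡1, 220^16≡1, 220^32≡1, 220^64≡1, 220^128≡1; 133 = 128 + 4 + 1, so 220^133 ≡ 1·1·220 ≡ 220 (mod 221)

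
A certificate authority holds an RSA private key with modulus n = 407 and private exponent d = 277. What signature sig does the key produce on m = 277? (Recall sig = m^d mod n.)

172

Squares mod 407: m^1≡277, m^2≡213, m^4≡192, m^8≡234, m^16≡218, m^32≡312, m^64≡71, m^128≡157, m^256≡229
277 = 256 + 16 + 4 + 1, so m^277 ≡ 229·218·192·277 ≡ 172 (mod 407)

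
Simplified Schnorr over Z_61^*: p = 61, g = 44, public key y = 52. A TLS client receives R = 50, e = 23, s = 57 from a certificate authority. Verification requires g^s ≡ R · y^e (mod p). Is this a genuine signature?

forged

g^s mod p:
Squares mod 61: 44^1≡44, 44^2≡45, 44^4≡12, 44^8≡22, 44^16≡57, 44^32≡16
57 = 32 + 16 + 8 + 1, so 44^57 ≡ 16·57·22·44 ≡ 24 (mod 61)
R · y^e mod p:
Squares mod 61: 52^1≡52, 52^2≡20, 52^4≡34, 52^8≡58, 52^16≡9
23 = 16 + 4 + 2 + 1, so 52^23 ≡ 9·34·20·52 ≡ 3 (mod 61)
50·3 = 150 ≡ 28 (mod 61)
24 ≠ 28; the check fails.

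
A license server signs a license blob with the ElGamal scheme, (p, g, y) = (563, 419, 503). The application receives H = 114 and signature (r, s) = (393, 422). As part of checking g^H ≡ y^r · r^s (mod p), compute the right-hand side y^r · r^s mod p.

27

Squares mod 563: 503^1≡503, 503^2≡222, 503^4≡303, 503^8≡40, 503^16≡474, 503^32≡39, 503^64≡395, 503^128≡74, 503^256≡409
393 = 256 + 128 + 8 + 1, so 503^393 ≡ 409·74·40·503 ≡ 423 (mod 563)
Squares mod 563: 393^1≡393, 393^2≡187, 393^4≡63, 393^8≡28, 393^16≡221, 393^32≡423, 393^64≡458, 393^128≡328, 393^256≡51
422 = 256 + 128 + 32 + 4 + 2, so 393^422 ≡ 51·328·423·63·187 ≡ 36 (mod 563)
y^r · r^s ≡ 423·36 = 15228 ≡ 27 (mod 563)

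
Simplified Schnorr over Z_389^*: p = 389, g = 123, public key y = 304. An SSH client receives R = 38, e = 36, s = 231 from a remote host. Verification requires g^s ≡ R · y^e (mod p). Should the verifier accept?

g^s mod p:
123^2 = 15129 ≡ 347
123^4 ≡ 347^2 = 120409 ≡ 208
123^8 ≡ 208^2 = 43264 ≡ 85
123^16 ≡ 85^2 = 7225 ≡ 223
123^32 ≡ 223^2 = 49729 ≡ 326
123^64 ≡ 326^2 = 106276 ≡ 79
123^128 ≡ 79^2 = 6241 ≡ 17
231 = 128 + 64 + 32 + 4 + 2 + 1, so 123^231 ≡ 17·79·326·208·347·123 ≡ 165 (mod 389)
R · y^e mod p:
304^2 = 92416 ≡ 223
304^4 ≡ 223^2 = 49729 ≡ 326
304^8 ≡ 326^2 = 106276 ≡ 79
304^16 ≡ 79^2 = 6241 ≡ 17
304^32 ≡ 17^2 = 289
36 = 32 + 4, so 304^36 ≡ 289·326 ≡ 76 (mod 389)
38·76 = 2888 ≡ 165 (mod 389)
165 ≡ 165 (mod 389); signature holds.

accept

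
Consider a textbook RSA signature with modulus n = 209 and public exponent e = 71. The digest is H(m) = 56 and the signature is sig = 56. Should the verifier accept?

Squares mod 209: sig^1≡56, sig^2≡1, sig^4≡1, sig^8≡1, sig^16≡1, sig^32≡1, sig^64≡1
71 = 64 + 4 + 2 + 1, so sig^71 ≡ 1·1·1·56 ≡ 56 (mod 209)
sig^71 mod 209 = 56 matches H(m).

accept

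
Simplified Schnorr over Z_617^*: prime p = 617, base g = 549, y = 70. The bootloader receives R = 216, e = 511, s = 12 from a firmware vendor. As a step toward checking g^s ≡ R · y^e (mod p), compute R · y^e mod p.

209

70^2 = 4900 ≡ 581
70^4 ≡ 581^2 = 337561 ≡ 62
70^8 ≡ 62^2 = 3844 ≡ 142
70^16 ≡ 142^2 = 20164 ≡ 420
70^32 ≡ 420^2 = 176400 ≡ 555
70^64 ≡ 555^2 = 308025 ≡ 142
70^128 ≡ 142^2 = 20164 ≡ 420
70^256 ≡ 420^2 = 176400 ≡ 555
511 = 256 + 128 + 64 + 32 + 16 + 8 + 4 + 2 + 1, so 70^511 ≡ 555·420·142·555·420·142·62·581·70 ≡ 478 (mod 617)
R · y^e ≡ 216·478 = 103248 ≡ 209 (mod 617)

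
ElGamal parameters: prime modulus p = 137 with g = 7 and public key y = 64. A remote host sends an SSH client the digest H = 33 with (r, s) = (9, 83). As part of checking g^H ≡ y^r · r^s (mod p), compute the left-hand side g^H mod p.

Squares mod 137: 7^1≡7, 7^2≡49, 7^4≡72, 7^8≡115, 7^16≡73, 7^32≡123
33 = 32 + 1, so 7^33 ≡ 123·7 ≡ 39 (mod 137)

39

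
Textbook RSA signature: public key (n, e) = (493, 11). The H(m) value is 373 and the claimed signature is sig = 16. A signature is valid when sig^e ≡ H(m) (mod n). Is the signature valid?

sig^2 ≡ 16^2 = 256
sig^4 ≡ 256^2 = 65536 ≡ 460
sig^8 ≡ 460^2 = 211600 ≡ 103
11 = 8 + 2 + 1, so sig^11 ≡ 103·256·16 ≡ 373 (mod 493)
sig^11 mod 493 = 373 matches H(m).

valid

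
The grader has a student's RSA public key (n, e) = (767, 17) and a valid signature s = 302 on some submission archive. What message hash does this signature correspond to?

282

s^17 mod 767 = 282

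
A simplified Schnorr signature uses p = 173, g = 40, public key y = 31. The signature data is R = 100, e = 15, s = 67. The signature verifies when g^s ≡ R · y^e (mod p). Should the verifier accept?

accept

g^s mod p:
Squares mod 173: 40^1≡40, 40^2≡43, 40^4≡119, 40^8≡148, 40^16≡106, 40^32≡164, 40^64≡81
67 = 64 + 2 + 1, so 40^67 ≡ 81·43·40 ≡ 55 (mod 173)
R · y^e mod p:
Squares mod 173: 31^1≡31, 31^2≡96, 31^4≡47, 31^8≡133
15 = 8 + 4 + 2 + 1, so 31^15 ≡ 133·47·96·31 ≡ 113 (mod 173)
100·113 = 11300 ≡ 55 (mod 173)
55 ≡ 55 (mod 173); signature holds.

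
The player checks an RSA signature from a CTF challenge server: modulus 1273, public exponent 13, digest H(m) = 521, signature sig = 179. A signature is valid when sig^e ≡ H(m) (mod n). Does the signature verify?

verifies

Squares mod 1273: sig^1≡179, sig^2≡216, sig^4≡828, sig^8≡710
13 = 8 + 4 + 1, so sig^13 ≡ 710·828·179 ≡ 521 (mod 1273)
sig^13 mod 1273 = 521 matches H(m).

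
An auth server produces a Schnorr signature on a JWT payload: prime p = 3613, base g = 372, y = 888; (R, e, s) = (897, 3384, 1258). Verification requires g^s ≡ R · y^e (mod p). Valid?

g^s mod p:
Squares mod 3613: 372^1≡372, 372^2≡1090, 372^4≡3036, 372^8≡533, 372^16≡2275, 372^32≡1809, 372^64≡2716, 372^128≡2523, 372^256≡3036, 372^512≡533, 372^1024≡2275
1258 = 1024 + 128 + 64 + 32 + 8 + 2, so 372^1258 ≡ 2275·2523·2716·1809·533·1090 ≡ 474 (mod 3613)
R · y^e mod p:
Squares mod 3613: 888^1≡888, 888^2≡910, 888^4≡723, 888^8≡2457, 888^16≡3139, 888^32≡670, 888^64≡888, 888^128≡910, 888^256≡723, 888^512≡2457, 888^1024≡3139, 888^2048≡670
3384 = 2048 + 1024 + 256 + 32 + 16 + 8, so 888^3384 ≡ 670·3139·723·670·3139·2457 ≡ 2381 (mod 3613)
897·2381 = 2135757 ≡ 474 (mod 3613)
474 ≡ 474 (mod 3613); signature holds.

yes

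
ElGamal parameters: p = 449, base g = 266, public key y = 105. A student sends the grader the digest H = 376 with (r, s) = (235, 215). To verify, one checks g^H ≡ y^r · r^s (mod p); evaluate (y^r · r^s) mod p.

251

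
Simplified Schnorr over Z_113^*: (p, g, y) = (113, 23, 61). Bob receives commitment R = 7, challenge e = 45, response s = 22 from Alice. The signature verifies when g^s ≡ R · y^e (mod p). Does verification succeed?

passes

g^s mod p:
23^2 = 529 ≡ 77
23^4 ≡ 77^2 = 5929 ≡ 53
23^8 ≡ 53^2 = 2809 ≡ 97
23^16 ≡ 97^2 = 9409 ≡ 30
22 = 16 + 4 + 2, so 23^22 ≡ 30·53·77 ≡ 51 (mod 113)
R · y^e mod p:
61^2 = 3721 ≡ 105
61^4 ≡ 105^2 = 11025 ≡ 64
61^8 ≡ 64^2 = 4096 ≡ 28
61^16 ≡ 28^2 = 784 ≡ 106
61^32 ≡ 106^2 = 11236 ≡ 49
45 = 32 + 8 + 4 + 1, so 61^45 ≡ 49·28·64·61 ≡ 88 (mod 113)
7·88 = 616 ≡ 51 (mod 113)
51 ≡ 51 (mod 113); signature holds.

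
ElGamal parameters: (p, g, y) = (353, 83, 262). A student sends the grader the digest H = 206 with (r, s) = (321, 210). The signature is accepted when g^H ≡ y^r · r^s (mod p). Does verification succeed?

fails

Left side g^H mod p:
83^2 = 6889 ≡ 182
83^4 ≡ 182^2 = 33124 ≡ 295
83^8 ≡ 295^2 = 87025 ≡ 187
83^16 ≡ 187^2 = 34969 ≡ 22
83^32 ≡ 22^2 = 484 ≡ 131
83^64 ≡ 131^2 = 17161 ≡ 217
83^128 ≡ 217^2 = 47089 ≡ 140
206 = 128 + 64 + 8 + 4 + 2, so 83^206 ≡ 140·217·187·295·182 ≡ 88 (mod 353)
Right side y^r · r^s mod p:
262^2 = 68644 ≡ 162
262^4 ≡ 162^2 = 26244 ≡ 122
262^8 ≡ 122^2 = 14884 ≡ 58
262^16 ≡ 58^2 = 3364 ≡ 187
262^32 ≡ 187^2 = 34969 ≡ 22
262^64 ≡ 22^2 = 484 ≡ 131
262^128 ≡ 131^2 = 17161 ≡ 217
262^256 ≡ 217^2 = 47089 ≡ 140
321 = 256 + 64 + 1, so 262^321 ≡ 140·131·262 ≡ 44 (mod 353)
321^2 = 103041 ≡ 318
321^4 ≡ 318^2 = 101124 ≡ 166
321^8 ≡ 166^2 = 27556 ≡ 22
321^16 ≡ 22^2 = 484 ≡ 131
321^32 ≡ 131^2 = 17161 ≡ 217
321^64 ≡ 217^2 = 47089 ≡ 140
321^128 ≡ 140^2 = 19600 ≡ 185
210 = 128 + 64 + 16 + 2, so 321^210 ≡ 185·140·131·318 ≡ 171 (mod 353)
44·171 = 7524 ≡ 111 (mod 353)
88 ≠ 111, so verification fails.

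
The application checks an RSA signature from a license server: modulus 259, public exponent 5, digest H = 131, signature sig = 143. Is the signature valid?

sig^2 ≡ 143^2 = 20449 ≡ 247
sig^4 ≡ 247^2 = 61009 ≡ 144
5 = 4 + 1, so sig^5 ≡ 144·143 ≡ 131 (mod 259)
Since 131 equals the digest 131, verification succeeds.

valid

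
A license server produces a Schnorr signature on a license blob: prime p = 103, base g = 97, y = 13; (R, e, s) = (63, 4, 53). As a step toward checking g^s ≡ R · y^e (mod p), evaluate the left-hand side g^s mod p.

36

97^2 = 9409 ≡ 36
97^4 ≡ 36^2 = 1296 ≡ 60
97^8 ≡ 60^2 = 3600 ≡ 98
97^16 ≡ 98^2 = 9604 ≡ 25
97^32 ≡ 25^2 = 625 ≡ 7
53 = 32 + 16 + 4 + 1, so 97^53 ≡ 7·25·60·97 ≡ 36 (mod 103)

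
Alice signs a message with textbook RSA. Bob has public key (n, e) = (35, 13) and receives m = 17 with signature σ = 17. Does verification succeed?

passes

Squares mod 35: σ^1≡17, σ^2≡9, σ^4≡11, σ^8≡16
13 = 8 + 4 + 1, so σ^13 ≡ 16·11·17 ≡ 17 (mod 35)
Since 17 equals the digest 17, verification succeeds.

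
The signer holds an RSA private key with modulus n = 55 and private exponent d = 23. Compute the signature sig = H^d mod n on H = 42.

3

H^23 mod 55 = 3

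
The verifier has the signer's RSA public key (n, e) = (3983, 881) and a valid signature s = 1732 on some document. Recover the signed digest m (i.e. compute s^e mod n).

1279

s^2 ≡ 1732^2 = 2999824 ≡ 625
s^4 ≡ 625^2 = 390625 ≡ 291
s^8 ≡ 291^2 = 84681 ≡ 1038
s^16 ≡ 1038^2 = 1077444 ≡ 2034
s^32 ≡ 2034^2 = 4137156 ≡ 2802
s^64 ≡ 2802^2 = 7851204 ≡ 711
s^128 ≡ 711^2 = 505521 ≡ 3663
s^256 ≡ 3663^2 = 13417569 ≡ 2825
s^512 ≡ 2825^2 = 7980625 ≡ 2676
881 = 512 + 256 + 64 + 32 + 16 + 1, so s^881 ≡ 2676·2825·711·2802·2034·1732 ≡ 1279 (mod 3983)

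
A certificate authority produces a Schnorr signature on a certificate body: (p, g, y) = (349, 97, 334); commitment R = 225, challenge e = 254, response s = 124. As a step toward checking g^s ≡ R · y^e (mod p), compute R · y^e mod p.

334^2 = 111556 ≡ 225
334^4 ≡ 225^2 = 50625 ≡ 20
334^8 ≡ 20^2 = 400 ≡ 51
334^16 ≡ 51^2 = 2601 ≡ 158
334^32 ≡ 158^2 = 24964 ≡ 185
334^64 ≡ 185^2 = 34225 ≡ 23
334^128 ≡ 23^2 = 529 ≡ 180
254 = 128 + 64 + 32 + 16 + 8 + 4 + 2, so 334^254 ≡ 180·23·185·158·51·20·225 ≡ 144 (mod 349)
R · y^e ≡ 225·144 = 32400 ≡ 292 (mod 349)

292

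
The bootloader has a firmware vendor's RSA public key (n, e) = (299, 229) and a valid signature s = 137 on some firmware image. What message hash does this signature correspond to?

s^2 ≡ 137^2 = 18769 ≡ 231
s^4 ≡ 231^2 = 53361 ≡ 139
s^8 ≡ 139^2 = 19321 ≡ 185
s^16 ≡ 185^2 = 34225 ≡ 139
s^32 ≡ 139^2 = 19321 ≡ 185
s^64 ≡ 185^2 = 34225 ≡ 139
s^128 ≡ 139^2 = 19321 ≡ 185
229 = 128 + 64 + 32 + 4 + 1, so s^229 ≡ 185·139·185·139·137 ≡ 137 (mod 299)

137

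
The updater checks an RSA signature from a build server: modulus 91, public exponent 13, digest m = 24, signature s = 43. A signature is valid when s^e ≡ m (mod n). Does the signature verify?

Squares mod 91: s^1≡43, s^2≡29, s^4≡22, s^8≡29
13 = 8 + 4 + 1, so s^13 ≡ 29·22·43 ≡ 43 (mod 91)
s^13 mod 91 = 43, but m = 24.

does not verify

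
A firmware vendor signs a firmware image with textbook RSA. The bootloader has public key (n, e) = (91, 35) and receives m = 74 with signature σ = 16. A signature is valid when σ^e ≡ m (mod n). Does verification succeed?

passes

Squares mod 91: σ^1≡16, σ^2≡74, σ^4≡16, σ^8≡74, σ^16≡16, σ^32≡74
35 = 32 + 2 + 1, so σ^35 ≡ 74·74·16 ≡ 74 (mod 91)
σ^35 mod 91 = 74 matches m.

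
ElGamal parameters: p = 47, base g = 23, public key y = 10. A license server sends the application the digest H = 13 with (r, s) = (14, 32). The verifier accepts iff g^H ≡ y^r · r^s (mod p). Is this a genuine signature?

forged

Left side g^H mod p:
23^2 = 529 ≡ 12
23^4 ≡ 12^2 = 144 ≡ 3
23^8 ≡ 3^2 = 9
13 = 8 + 4 + 1, so 23^13 ≡ 9·3·23 ≡ 10 (mod 47)
Right side y^r · r^s mod p:
10^2 = 100 ≡ 6
10^4 ≡ 6^2 = 36
10^8 ≡ 36^2 = 1296 ≡ 27
14 = 8 + 4 + 2, so 10^14 ≡ 27·36·6 ≡ 4 (mod 47)
14^2 = 196 ≡ 8
14^4 ≡ 8^2 = 64 ≡ 17
14^8 ≡ 17^2 = 289 ≡ 7
14^16 ≡ 7^2 = 49 ≡ 2
14^32 ≡ 2^2 = 4
4·4 = 16 ≡ 16 (mod 47)
10 ≠ 16, so verification fails.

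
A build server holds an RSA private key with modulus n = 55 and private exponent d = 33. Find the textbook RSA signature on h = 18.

13

h^2 ≡ 18^2 = 324 ≡ 49
h^4 ≡ 49^2 = 2401 ≡ 36
h^8 ≡ 36^2 = 1296 ≡ 31
h^16 ≡ 31^2 = 961 ≡ 26
h^32 ≡ 26^2 = 676 ≡ 16
33 = 32 + 1, so h^33 ≡ 16·18 ≡ 13 (mod 55)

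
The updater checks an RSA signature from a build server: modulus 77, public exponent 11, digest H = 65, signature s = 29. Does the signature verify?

does not verify

s^2 ≡ 29^2 = 841 ≡ 71
s^4 ≡ 71^2 = 5041 ≡ 36
s^8 ≡ 36^2 = 1296 ≡ 64
11 = 8 + 2 + 1, so s^11 ≡ 64·71·29 ≡ 29 (mod 77)
29 ≠ 65, so verification fails.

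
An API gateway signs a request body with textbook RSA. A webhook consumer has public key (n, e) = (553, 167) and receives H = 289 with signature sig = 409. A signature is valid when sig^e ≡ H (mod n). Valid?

no

Squares mod 553: sig^1≡409, sig^2≡275, sig^4≡417, sig^8≡247, sig^16≡179, sig^32≡520, sig^64≡536, sig^128≡289
167 = 128 + 32 + 4 + 2 + 1, so sig^167 ≡ 289·520·417·275·409 ≡ 264 (mod 553)
sig^167 mod 553 = 264, but H = 289.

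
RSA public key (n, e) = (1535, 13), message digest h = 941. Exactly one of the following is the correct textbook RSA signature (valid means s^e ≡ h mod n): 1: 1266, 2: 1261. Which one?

2

Candidate 1: Squares mod 1535: 1266^1≡1266, 1266^2≡216, 1266^4≡606, 1266^8≡371; 13 = 8 + 4 + 1, so 1266^13 ≡ 371·606·1266 ≡ 806 (mod 1535)
Candidate 2: Squares mod 1535: 1261^1≡1261, 1261^2≡1396, 1261^4≡901, 1261^8≡1321; 13 = 8 + 4 + 1, so 1261^13 ≡ 1321·901·1261 ≡ 941 (mod 1535)
  → matches h = 941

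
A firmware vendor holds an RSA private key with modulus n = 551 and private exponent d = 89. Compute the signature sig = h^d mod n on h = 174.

Squares mod 551: h^1≡174, h^2≡522, h^4≡290, h^8≡348, h^16≡435, h^32≡232, h^64≡377
89 = 64 + 16 + 8 + 1, so h^89 ≡ 377·435·348·174 ≡ 203 (mod 551)

203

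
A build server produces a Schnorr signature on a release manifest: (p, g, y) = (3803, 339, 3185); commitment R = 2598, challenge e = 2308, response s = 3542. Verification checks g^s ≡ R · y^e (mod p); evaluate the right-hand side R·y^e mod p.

1516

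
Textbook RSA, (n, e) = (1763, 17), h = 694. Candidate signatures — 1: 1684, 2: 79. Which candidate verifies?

Candidate 1: Squares mod 1763: 1684^1≡1684, 1684^2≡952, 1684^4≡122, 1684^8≡780, 1684^16≡165; 17 = 16 + 1, so 1684^17 ≡ 165·1684 ≡ 1069 (mod 1763)
Candidate 2: Squares mod 1763: 79^1≡79, 79^2≡952, 79^4≡122, 79^8≡780, 79^16≡165; 17 = 16 + 1, so 79^17 ≡ 165·79 ≡ 694 (mod 1763)
  → matches h = 694

2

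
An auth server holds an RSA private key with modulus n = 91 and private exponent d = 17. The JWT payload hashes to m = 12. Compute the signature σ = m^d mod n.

m^2 ≡ 12^2 = 144 ≡ 53
m^4 ≡ 53^2 = 2809 ≡ 79
m^8 ≡ 79^2 = 6241 ≡ 53
m^16 ≡ 53^2 = 2809 ≡ 79
17 = 16 + 1, so m^17 ≡ 79·12 ≡ 38 (mod 91)

38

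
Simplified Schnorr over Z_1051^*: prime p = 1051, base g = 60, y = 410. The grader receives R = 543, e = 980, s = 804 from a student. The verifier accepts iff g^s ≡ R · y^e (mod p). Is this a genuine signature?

genuine

g^s mod p:
Squares mod 1051: 60^1≡60, 60^2≡447, 60^4≡119, 60^8≡498, 60^16≡1019, 60^32≡1024, 60^64≡729, 60^128≡686, 60^256≡799, 60^512≡444
804 = 512 + 256 + 32 + 4, so 60^804 ≡ 444·799·1024·119 ≡ 543 (mod 1051)
R · y^e mod p:
Squares mod 1051: 410^1≡410, 410^2≡991, 410^4≡447, 410^8≡119, 410^16≡498, 410^32≡1019, 410^64≡1024, 410^128≡729, 410^256≡686, 410^512≡799
980 = 512 + 256 + 128 + 64 + 16 + 4, so 410^980 ≡ 799·686·729·1024·498·447 ≡ 1 (mod 1051)
543·1 = 543 ≡ 543 (mod 1051)
543 ≡ 543 (mod 1051); signature holds.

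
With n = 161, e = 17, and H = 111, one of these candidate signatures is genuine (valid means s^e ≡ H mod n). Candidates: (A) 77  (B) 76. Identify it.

B

Candidate A: Squares mod 161: 77^1≡77, 77^2≡133, 77^4≡140, 77^8≡119, 77^16≡154; 17 = 16 + 1, so 77^17 ≡ 154·77 ≡ 105 (mod 161)
Candidate B: Squares mod 161: 76^1≡76, 76^2≡141, 76^4≡78, 76^8≡127, 76^16≡29; 17 = 16 + 1, so 76^17 ≡ 29·76 ≡ 111 (mod 161)
  → matches H = 111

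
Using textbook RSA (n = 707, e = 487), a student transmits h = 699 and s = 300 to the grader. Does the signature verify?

s^2 ≡ 300^2 = 90000 ≡ 211
s^4 ≡ 211^2 = 44521 ≡ 687
s^8 ≡ 687^2 = 471969 ≡ 400
s^16 ≡ 400^2 = 160000 ≡ 218
s^32 ≡ 218^2 = 47524 ≡ 155
s^64 ≡ 155^2 = 24025 ≡ 694
s^128 ≡ 694^2 = 481636 ≡ 169
s^256 ≡ 169^2 = 28561 ≡ 281
487 = 256 + 128 + 64 + 32 + 4 + 2 + 1, so s^487 ≡ 281·169·694·155·687·211·300 ≡ 699 (mod 707)
Since 699 equals the digest 699, verification succeeds.

verifies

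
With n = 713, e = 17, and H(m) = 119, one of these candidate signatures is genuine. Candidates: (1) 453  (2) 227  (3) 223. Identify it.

3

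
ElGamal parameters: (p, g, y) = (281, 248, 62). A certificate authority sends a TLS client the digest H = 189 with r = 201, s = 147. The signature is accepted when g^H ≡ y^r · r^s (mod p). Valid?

no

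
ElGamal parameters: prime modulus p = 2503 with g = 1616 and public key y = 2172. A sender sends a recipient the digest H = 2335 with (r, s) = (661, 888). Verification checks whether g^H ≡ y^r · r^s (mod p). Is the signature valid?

Left side g^H mod p:
1616^2 = 2611456 ≡ 827
1616^4 ≡ 827^2 = 683929 ≡ 610
1616^8 ≡ 610^2 = 372100 ≡ 1656
1616^16 ≡ 1656^2 = 2742336 ≡ 1551
1616^32 ≡ 1551^2 = 2405601 ≡ 218
1616^64 ≡ 218^2 = 47524 ≡ 2470
1616^128 ≡ 2470^2 = 6100900 ≡ 1089
1616^256 ≡ 1089^2 = 1185921 ≡ 2002
1616^512 ≡ 2002^2 = 4008004 ≡ 701
1616^1024 ≡ 701^2 = 491401 ≡ 813
1616^2048 ≡ 813^2 = 660969 ≡ 177
2335 = 2048 + 256 + 16 + 8 + 4 + 2 + 1, so 1616^2335 ≡ 177·2002·1551·1656·610·827·1616 ≡ 2061 (mod 2503)
Right side y^r · r^s mod p:
2172^2 = 4717584 ≡ 1932
2172^4 ≡ 1932^2 = 3732624 ≡ 651
2172^8 ≡ 651^2 = 423801 ≡ 794
2172^16 ≡ 794^2 = 630436 ≡ 2183
2172^32 ≡ 2183^2 = 4765489 ≡ 2280
2172^64 ≡ 2280^2 = 5198400 ≡ 2172
2172^128 ≡ 2172^2 = 4717584 ≡ 1932
2172^256 ≡ 1932^2 = 3732624 ≡ 651
2172^512 ≡ 651^2 = 423801 ≡ 794
661 = 512 + 128 + 16 + 4 + 1, so 2172^661 ≡ 794·1932·2183·651·2172 ≡ 651 (mod 2503)
661^2 = 436921 ≡ 1399
661^4 ≡ 1399^2 = 1957201 ≡ 2358
661^8 ≡ 2358^2 = 5560164 ≡ 1001
661^16 ≡ 1001^2 = 1002001 ≡ 801
661^32 ≡ 801^2 = 641601 ≡ 833
661^64 ≡ 833^2 = 693889 ≡ 558
661^128 ≡ 558^2 = 311364 ≡ 992
661^256 ≡ 992^2 = 984064 ≡ 385
661^512 ≡ 385^2 = 148225 ≡ 548
888 = 512 + 256 + 64 + 32 + 16 + 8, so 661^888 ≡ 548·385·558·833·801·1001 ≡ 949 (mod 2503)
651·949 = 617799 ≡ 2061 (mod 2503)
2061 ≡ 2061 (mod 2503), so the signature is genuine.

valid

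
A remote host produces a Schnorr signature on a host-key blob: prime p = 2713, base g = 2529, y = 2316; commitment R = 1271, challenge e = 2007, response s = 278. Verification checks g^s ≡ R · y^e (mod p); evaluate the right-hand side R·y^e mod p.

Squares mod 2713: 2316^1≡2316, 2316^2≡255, 2316^4≡2626, 2316^8≡2143, 2316^16≡2053, 2316^32≡1520, 2316^64≡1637, 2316^128≡2038, 2316^256≡2554, 2316^512≡864, 2316^1024≡421
2007 = 1024 + 512 + 256 + 128 + 64 + 16 + 4 + 2 + 1, so 2316^2007 ≡ 421·864·2554·2038·1637·2053·2626·255·2316 ≡ 1698 (mod 2713)
R · y^e ≡ 1271·1698 = 2158158 ≡ 1323 (mod 2713)

1323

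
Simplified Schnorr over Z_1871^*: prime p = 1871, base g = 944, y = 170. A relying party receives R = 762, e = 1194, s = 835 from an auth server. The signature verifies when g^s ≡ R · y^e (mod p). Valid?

g^s mod p:
944^2 = 891136 ≡ 540
944^4 ≡ 540^2 = 291600 ≡ 1595
944^8 ≡ 1595^2 = 2544025 ≡ 1336
944^16 ≡ 1336^2 = 1784896 ≡ 1833
944^32 ≡ 1833^2 = 3359889 ≡ 1444
944^64 ≡ 1444^2 = 2085136 ≡ 842
944^128 ≡ 842^2 = 708964 ≡ 1726
944^256 ≡ 1726^2 = 2979076 ≡ 444
944^512 ≡ 444^2 = 197136 ≡ 681
835 = 512 + 256 + 64 + 2 + 1, so 944^835 ≡ 681·444·842·540·944 ≡ 890 (mod 1871)
R · y^e mod p:
170^2 = 28900 ≡ 835
170^4 ≡ 835^2 = 697225 ≡ 1213
170^8 ≡ 1213^2 = 1471369 ≡ 763
170^16 ≡ 763^2 = 582169 ≡ 288
170^32 ≡ 288^2 = 82944 ≡ 620
170^64 ≡ 620^2 = 384400 ≡ 845
170^128 ≡ 845^2 = 714025 ≡ 1174
170^256 ≡ 1174^2 = 1378276 ≡ 1220
170^512 ≡ 1220^2 = 1488400 ≡ 955
170^1024 ≡ 955^2 = 912025 ≡ 848
1194 = 1024 + 128 + 32 + 8 + 2, so 170^1194 ≡ 848·1174·620·763·835 ≡ 1111 (mod 1871)
762·1111 = 846582 ≡ 890 (mod 1871)
890 ≡ 890 (mod 1871); signature holds.

yes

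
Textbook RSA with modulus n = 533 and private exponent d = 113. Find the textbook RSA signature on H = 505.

358

H^2 ≡ 505^2 = 255025 ≡ 251
H^4 ≡ 251^2 = 63001 ≡ 107
H^8 ≡ 107^2 = 11449 ≡ 256
H^16 ≡ 256^2 = 65536 ≡ 510
H^32 ≡ 510^2 = 260100 ≡ 529
H^64 ≡ 529^2 = 279841 ≡ 16
113 = 64 + 32 + 16 + 1, so H^113 ≡ 16·529·510·505 ≡ 358 (mod 533)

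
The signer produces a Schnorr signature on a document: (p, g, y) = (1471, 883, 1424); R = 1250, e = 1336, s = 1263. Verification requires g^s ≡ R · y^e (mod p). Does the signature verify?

verifies

g^s mod p:
883^1263 mod 1471 = 1039
R · y^e mod p:
1424^1336 mod 1471 = 814
1250·814 = 1017500 ≡ 1039 (mod 1471)
1039 ≡ 1039 (mod 1471); signature holds.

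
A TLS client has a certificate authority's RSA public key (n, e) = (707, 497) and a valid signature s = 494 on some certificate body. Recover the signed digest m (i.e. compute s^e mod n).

s^2 ≡ 494^2 = 244036 ≡ 121
s^4 ≡ 121^2 = 14641 ≡ 501
s^8 ≡ 501^2 = 251001 ≡ 16
s^16 ≡ 16^2 = 256
s^32 ≡ 256^2 = 65536 ≡ 492
s^64 ≡ 492^2 = 242064 ≡ 270
s^128 ≡ 270^2 = 72900 ≡ 79
s^256 ≡ 79^2 = 6241 ≡ 585
497 = 256 + 128 + 64 + 32 + 16 + 1, so s^497 ≡ 585·79·270·492·256·494 ≡ 331 (mod 707)

331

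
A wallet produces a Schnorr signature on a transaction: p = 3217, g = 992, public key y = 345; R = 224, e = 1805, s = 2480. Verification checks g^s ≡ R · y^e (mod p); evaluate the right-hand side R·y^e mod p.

345^2 = 119025 ≡ 3213
345^4 ≡ 3213^2 = 10323369 ≡ 16
345^8 ≡ 16^2 = 256
345^16 ≡ 256^2 = 65536 ≡ 1196
345^32 ≡ 1196^2 = 1430416 ≡ 2068
345^64 ≡ 2068^2 = 4276624 ≡ 1231
345^128 ≡ 1231^2 = 1515361 ≡ 154
345^256 ≡ 154^2 = 23716 ≡ 1197
345^512 ≡ 1197^2 = 1432809 ≡ 1244
345^1024 ≡ 1244^2 = 1547536 ≡ 159
1805 = 1024 + 512 + 256 + 8 + 4 + 1, so 345^1805 ≡ 159·1244·1197·256·16·345 ≡ 201 (mod 3217)
R · y^e ≡ 224·201 = 45024 ≡ 3203 (mod 3217)

3203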